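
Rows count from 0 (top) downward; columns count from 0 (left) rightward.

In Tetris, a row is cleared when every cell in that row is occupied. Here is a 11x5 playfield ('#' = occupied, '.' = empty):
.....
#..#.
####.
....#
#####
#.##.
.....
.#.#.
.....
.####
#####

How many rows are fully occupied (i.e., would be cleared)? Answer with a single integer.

Answer: 2

Derivation:
Check each row:
  row 0: 5 empty cells -> not full
  row 1: 3 empty cells -> not full
  row 2: 1 empty cell -> not full
  row 3: 4 empty cells -> not full
  row 4: 0 empty cells -> FULL (clear)
  row 5: 2 empty cells -> not full
  row 6: 5 empty cells -> not full
  row 7: 3 empty cells -> not full
  row 8: 5 empty cells -> not full
  row 9: 1 empty cell -> not full
  row 10: 0 empty cells -> FULL (clear)
Total rows cleared: 2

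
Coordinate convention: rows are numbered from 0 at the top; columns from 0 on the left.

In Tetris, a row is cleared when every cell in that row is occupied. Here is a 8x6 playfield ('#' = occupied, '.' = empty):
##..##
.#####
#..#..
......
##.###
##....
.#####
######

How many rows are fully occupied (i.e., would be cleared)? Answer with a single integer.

Check each row:
  row 0: 2 empty cells -> not full
  row 1: 1 empty cell -> not full
  row 2: 4 empty cells -> not full
  row 3: 6 empty cells -> not full
  row 4: 1 empty cell -> not full
  row 5: 4 empty cells -> not full
  row 6: 1 empty cell -> not full
  row 7: 0 empty cells -> FULL (clear)
Total rows cleared: 1

Answer: 1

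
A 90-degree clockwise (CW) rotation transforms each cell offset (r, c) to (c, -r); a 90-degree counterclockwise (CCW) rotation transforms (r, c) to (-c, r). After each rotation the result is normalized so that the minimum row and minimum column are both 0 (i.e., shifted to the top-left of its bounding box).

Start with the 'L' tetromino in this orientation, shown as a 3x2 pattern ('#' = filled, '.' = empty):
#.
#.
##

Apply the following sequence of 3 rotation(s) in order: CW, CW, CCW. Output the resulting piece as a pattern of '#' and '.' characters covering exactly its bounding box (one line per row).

Start:
#.
#.
##
After rotation 1 (CW):
###
#..
After rotation 2 (CW):
##
.#
.#
After rotation 3 (CCW):
###
#..

Answer: ###
#..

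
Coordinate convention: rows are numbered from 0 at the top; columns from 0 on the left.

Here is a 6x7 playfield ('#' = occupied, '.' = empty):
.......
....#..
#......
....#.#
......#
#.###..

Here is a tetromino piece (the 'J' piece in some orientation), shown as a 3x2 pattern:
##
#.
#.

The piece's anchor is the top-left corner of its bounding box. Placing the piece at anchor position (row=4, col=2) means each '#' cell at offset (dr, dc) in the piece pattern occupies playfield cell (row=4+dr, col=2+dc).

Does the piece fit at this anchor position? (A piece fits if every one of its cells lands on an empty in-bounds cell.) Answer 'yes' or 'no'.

Check each piece cell at anchor (4, 2):
  offset (0,0) -> (4,2): empty -> OK
  offset (0,1) -> (4,3): empty -> OK
  offset (1,0) -> (5,2): occupied ('#') -> FAIL
  offset (2,0) -> (6,2): out of bounds -> FAIL
All cells valid: no

Answer: no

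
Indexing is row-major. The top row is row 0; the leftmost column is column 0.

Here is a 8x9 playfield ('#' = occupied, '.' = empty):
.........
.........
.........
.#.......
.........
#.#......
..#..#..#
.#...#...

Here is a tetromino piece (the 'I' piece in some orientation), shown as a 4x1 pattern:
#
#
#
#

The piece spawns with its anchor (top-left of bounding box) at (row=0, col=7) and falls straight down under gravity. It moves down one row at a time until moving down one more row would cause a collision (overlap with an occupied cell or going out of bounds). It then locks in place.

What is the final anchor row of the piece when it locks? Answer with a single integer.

Spawn at (row=0, col=7). Try each row:
  row 0: fits
  row 1: fits
  row 2: fits
  row 3: fits
  row 4: fits
  row 5: blocked -> lock at row 4

Answer: 4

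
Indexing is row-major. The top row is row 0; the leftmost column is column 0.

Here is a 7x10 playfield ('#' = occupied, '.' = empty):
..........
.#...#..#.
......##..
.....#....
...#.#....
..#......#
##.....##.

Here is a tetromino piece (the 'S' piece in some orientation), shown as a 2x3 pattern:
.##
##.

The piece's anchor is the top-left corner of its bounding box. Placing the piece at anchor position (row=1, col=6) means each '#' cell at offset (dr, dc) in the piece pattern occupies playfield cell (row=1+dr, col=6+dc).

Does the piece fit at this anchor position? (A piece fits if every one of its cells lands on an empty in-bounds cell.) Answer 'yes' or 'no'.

Check each piece cell at anchor (1, 6):
  offset (0,1) -> (1,7): empty -> OK
  offset (0,2) -> (1,8): occupied ('#') -> FAIL
  offset (1,0) -> (2,6): occupied ('#') -> FAIL
  offset (1,1) -> (2,7): occupied ('#') -> FAIL
All cells valid: no

Answer: no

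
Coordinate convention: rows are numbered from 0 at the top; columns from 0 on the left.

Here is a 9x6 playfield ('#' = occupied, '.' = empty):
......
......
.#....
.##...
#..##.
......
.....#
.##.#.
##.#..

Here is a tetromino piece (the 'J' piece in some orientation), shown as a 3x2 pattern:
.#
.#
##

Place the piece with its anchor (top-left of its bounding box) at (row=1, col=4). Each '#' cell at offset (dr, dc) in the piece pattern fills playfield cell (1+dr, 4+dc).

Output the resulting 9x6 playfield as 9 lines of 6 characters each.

Fill (1+0,4+1) = (1,5)
Fill (1+1,4+1) = (2,5)
Fill (1+2,4+0) = (3,4)
Fill (1+2,4+1) = (3,5)

Answer: ......
.....#
.#...#
.##.##
#..##.
......
.....#
.##.#.
##.#..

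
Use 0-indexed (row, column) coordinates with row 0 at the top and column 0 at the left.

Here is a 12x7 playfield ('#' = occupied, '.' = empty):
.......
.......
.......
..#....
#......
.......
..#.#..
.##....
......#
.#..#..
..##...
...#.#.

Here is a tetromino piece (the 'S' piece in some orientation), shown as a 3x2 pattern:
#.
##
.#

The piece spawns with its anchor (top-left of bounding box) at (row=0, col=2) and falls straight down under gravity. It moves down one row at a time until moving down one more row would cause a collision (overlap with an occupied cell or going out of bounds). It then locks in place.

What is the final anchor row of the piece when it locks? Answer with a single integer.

Spawn at (row=0, col=2). Try each row:
  row 0: fits
  row 1: fits
  row 2: blocked -> lock at row 1

Answer: 1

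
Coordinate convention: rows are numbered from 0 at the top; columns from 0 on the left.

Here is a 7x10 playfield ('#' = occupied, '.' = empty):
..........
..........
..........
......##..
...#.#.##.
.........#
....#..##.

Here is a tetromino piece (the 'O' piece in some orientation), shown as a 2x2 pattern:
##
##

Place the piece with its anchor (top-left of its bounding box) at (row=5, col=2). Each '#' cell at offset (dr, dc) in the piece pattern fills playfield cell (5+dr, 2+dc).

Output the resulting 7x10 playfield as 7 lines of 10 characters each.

Fill (5+0,2+0) = (5,2)
Fill (5+0,2+1) = (5,3)
Fill (5+1,2+0) = (6,2)
Fill (5+1,2+1) = (6,3)

Answer: ..........
..........
..........
......##..
...#.#.##.
..##.....#
..###..##.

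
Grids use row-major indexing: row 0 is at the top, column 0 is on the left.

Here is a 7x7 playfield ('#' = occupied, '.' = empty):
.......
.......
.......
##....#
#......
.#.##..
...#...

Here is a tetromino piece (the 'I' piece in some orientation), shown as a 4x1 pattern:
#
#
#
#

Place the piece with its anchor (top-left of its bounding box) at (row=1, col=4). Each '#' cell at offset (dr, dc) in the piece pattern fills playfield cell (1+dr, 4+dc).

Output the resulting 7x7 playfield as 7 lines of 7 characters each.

Answer: .......
....#..
....#..
##..#.#
#...#..
.#.##..
...#...

Derivation:
Fill (1+0,4+0) = (1,4)
Fill (1+1,4+0) = (2,4)
Fill (1+2,4+0) = (3,4)
Fill (1+3,4+0) = (4,4)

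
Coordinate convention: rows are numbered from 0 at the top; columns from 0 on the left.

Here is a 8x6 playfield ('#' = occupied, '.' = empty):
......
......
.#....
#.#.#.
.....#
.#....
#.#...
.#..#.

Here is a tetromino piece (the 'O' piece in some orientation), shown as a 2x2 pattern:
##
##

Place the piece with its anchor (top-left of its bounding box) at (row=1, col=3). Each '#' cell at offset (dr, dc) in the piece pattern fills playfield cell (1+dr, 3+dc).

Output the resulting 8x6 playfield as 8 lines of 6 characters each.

Answer: ......
...##.
.#.##.
#.#.#.
.....#
.#....
#.#...
.#..#.

Derivation:
Fill (1+0,3+0) = (1,3)
Fill (1+0,3+1) = (1,4)
Fill (1+1,3+0) = (2,3)
Fill (1+1,3+1) = (2,4)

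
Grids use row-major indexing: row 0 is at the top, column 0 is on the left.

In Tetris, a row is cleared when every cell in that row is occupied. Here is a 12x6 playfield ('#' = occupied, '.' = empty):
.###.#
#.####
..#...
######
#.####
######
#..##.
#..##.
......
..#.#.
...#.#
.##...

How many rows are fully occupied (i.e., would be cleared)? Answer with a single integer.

Check each row:
  row 0: 2 empty cells -> not full
  row 1: 1 empty cell -> not full
  row 2: 5 empty cells -> not full
  row 3: 0 empty cells -> FULL (clear)
  row 4: 1 empty cell -> not full
  row 5: 0 empty cells -> FULL (clear)
  row 6: 3 empty cells -> not full
  row 7: 3 empty cells -> not full
  row 8: 6 empty cells -> not full
  row 9: 4 empty cells -> not full
  row 10: 4 empty cells -> not full
  row 11: 4 empty cells -> not full
Total rows cleared: 2

Answer: 2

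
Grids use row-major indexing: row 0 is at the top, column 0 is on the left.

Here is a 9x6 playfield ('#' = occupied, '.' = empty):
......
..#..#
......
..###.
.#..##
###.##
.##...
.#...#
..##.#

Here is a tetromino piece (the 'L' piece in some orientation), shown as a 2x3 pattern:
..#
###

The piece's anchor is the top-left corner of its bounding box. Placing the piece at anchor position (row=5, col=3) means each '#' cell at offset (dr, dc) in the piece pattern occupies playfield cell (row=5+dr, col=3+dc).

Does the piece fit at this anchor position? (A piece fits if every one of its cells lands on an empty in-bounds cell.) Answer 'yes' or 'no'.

Check each piece cell at anchor (5, 3):
  offset (0,2) -> (5,5): occupied ('#') -> FAIL
  offset (1,0) -> (6,3): empty -> OK
  offset (1,1) -> (6,4): empty -> OK
  offset (1,2) -> (6,5): empty -> OK
All cells valid: no

Answer: no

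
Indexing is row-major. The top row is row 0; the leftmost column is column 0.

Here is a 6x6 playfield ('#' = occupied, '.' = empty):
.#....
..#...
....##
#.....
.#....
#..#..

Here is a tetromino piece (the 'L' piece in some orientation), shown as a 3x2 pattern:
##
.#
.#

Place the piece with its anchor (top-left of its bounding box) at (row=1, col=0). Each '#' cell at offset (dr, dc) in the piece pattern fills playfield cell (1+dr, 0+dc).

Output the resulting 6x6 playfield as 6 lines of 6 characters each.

Fill (1+0,0+0) = (1,0)
Fill (1+0,0+1) = (1,1)
Fill (1+1,0+1) = (2,1)
Fill (1+2,0+1) = (3,1)

Answer: .#....
###...
.#..##
##....
.#....
#..#..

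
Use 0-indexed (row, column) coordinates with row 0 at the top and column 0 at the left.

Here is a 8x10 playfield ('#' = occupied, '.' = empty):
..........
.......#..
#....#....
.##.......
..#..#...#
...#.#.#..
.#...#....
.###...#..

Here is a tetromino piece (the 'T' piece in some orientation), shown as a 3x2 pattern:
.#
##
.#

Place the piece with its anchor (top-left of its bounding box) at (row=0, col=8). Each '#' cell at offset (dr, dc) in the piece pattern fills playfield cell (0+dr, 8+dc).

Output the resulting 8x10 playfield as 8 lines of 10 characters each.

Answer: .........#
.......###
#....#...#
.##.......
..#..#...#
...#.#.#..
.#...#....
.###...#..

Derivation:
Fill (0+0,8+1) = (0,9)
Fill (0+1,8+0) = (1,8)
Fill (0+1,8+1) = (1,9)
Fill (0+2,8+1) = (2,9)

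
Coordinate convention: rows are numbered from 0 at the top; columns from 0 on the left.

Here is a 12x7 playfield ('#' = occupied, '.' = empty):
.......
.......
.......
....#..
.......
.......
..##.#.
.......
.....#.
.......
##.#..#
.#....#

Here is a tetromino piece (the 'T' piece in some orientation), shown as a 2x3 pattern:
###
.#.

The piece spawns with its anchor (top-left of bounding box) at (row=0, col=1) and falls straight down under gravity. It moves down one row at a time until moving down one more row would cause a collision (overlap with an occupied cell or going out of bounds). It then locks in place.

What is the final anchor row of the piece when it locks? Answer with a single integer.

Answer: 4

Derivation:
Spawn at (row=0, col=1). Try each row:
  row 0: fits
  row 1: fits
  row 2: fits
  row 3: fits
  row 4: fits
  row 5: blocked -> lock at row 4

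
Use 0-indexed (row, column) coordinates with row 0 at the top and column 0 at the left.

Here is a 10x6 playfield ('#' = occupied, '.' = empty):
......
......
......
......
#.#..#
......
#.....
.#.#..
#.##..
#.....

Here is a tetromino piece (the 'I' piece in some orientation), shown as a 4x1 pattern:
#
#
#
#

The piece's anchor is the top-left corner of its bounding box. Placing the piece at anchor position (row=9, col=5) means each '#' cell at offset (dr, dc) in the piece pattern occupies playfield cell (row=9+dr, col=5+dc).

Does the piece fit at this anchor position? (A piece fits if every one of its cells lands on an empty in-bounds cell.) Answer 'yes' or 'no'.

Answer: no

Derivation:
Check each piece cell at anchor (9, 5):
  offset (0,0) -> (9,5): empty -> OK
  offset (1,0) -> (10,5): out of bounds -> FAIL
  offset (2,0) -> (11,5): out of bounds -> FAIL
  offset (3,0) -> (12,5): out of bounds -> FAIL
All cells valid: no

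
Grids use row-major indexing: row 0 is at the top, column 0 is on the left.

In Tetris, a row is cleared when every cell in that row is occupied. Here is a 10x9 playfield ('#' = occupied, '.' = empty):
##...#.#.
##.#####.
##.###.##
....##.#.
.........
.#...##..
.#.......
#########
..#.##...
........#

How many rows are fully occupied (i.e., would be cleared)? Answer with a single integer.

Answer: 1

Derivation:
Check each row:
  row 0: 5 empty cells -> not full
  row 1: 2 empty cells -> not full
  row 2: 2 empty cells -> not full
  row 3: 6 empty cells -> not full
  row 4: 9 empty cells -> not full
  row 5: 6 empty cells -> not full
  row 6: 8 empty cells -> not full
  row 7: 0 empty cells -> FULL (clear)
  row 8: 6 empty cells -> not full
  row 9: 8 empty cells -> not full
Total rows cleared: 1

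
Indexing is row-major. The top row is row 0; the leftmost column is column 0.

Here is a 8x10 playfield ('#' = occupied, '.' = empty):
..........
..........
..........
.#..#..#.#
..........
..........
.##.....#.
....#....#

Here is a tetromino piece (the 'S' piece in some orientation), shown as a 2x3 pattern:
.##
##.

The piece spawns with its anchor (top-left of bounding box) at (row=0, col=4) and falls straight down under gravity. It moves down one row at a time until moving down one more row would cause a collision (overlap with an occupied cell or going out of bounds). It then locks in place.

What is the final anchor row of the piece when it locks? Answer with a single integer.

Answer: 1

Derivation:
Spawn at (row=0, col=4). Try each row:
  row 0: fits
  row 1: fits
  row 2: blocked -> lock at row 1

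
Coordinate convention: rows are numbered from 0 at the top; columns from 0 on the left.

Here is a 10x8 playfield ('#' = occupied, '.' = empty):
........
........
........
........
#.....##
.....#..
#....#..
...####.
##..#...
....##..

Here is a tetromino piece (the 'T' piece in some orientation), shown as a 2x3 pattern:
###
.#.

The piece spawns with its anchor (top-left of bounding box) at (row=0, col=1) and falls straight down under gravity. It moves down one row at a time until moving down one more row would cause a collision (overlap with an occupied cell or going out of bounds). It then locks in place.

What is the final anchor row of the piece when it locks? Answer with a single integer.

Spawn at (row=0, col=1). Try each row:
  row 0: fits
  row 1: fits
  row 2: fits
  row 3: fits
  row 4: fits
  row 5: fits
  row 6: fits
  row 7: blocked -> lock at row 6

Answer: 6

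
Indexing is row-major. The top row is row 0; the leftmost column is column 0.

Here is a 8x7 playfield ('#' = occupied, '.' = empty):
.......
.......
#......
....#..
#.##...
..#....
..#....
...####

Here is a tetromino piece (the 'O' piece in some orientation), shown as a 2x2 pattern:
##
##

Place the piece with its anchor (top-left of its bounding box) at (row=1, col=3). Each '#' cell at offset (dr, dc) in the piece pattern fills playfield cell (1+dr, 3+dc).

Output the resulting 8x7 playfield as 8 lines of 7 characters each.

Answer: .......
...##..
#..##..
....#..
#.##...
..#....
..#....
...####

Derivation:
Fill (1+0,3+0) = (1,3)
Fill (1+0,3+1) = (1,4)
Fill (1+1,3+0) = (2,3)
Fill (1+1,3+1) = (2,4)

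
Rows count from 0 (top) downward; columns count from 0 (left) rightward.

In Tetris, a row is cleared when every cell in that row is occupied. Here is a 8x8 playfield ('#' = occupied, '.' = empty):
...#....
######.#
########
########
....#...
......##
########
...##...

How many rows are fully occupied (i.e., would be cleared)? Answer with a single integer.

Check each row:
  row 0: 7 empty cells -> not full
  row 1: 1 empty cell -> not full
  row 2: 0 empty cells -> FULL (clear)
  row 3: 0 empty cells -> FULL (clear)
  row 4: 7 empty cells -> not full
  row 5: 6 empty cells -> not full
  row 6: 0 empty cells -> FULL (clear)
  row 7: 6 empty cells -> not full
Total rows cleared: 3

Answer: 3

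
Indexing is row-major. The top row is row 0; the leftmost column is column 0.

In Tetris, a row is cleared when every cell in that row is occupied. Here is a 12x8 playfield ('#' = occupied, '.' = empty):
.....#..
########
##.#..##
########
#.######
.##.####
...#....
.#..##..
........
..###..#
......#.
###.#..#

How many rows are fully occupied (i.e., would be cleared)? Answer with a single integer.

Check each row:
  row 0: 7 empty cells -> not full
  row 1: 0 empty cells -> FULL (clear)
  row 2: 3 empty cells -> not full
  row 3: 0 empty cells -> FULL (clear)
  row 4: 1 empty cell -> not full
  row 5: 2 empty cells -> not full
  row 6: 7 empty cells -> not full
  row 7: 5 empty cells -> not full
  row 8: 8 empty cells -> not full
  row 9: 4 empty cells -> not full
  row 10: 7 empty cells -> not full
  row 11: 3 empty cells -> not full
Total rows cleared: 2

Answer: 2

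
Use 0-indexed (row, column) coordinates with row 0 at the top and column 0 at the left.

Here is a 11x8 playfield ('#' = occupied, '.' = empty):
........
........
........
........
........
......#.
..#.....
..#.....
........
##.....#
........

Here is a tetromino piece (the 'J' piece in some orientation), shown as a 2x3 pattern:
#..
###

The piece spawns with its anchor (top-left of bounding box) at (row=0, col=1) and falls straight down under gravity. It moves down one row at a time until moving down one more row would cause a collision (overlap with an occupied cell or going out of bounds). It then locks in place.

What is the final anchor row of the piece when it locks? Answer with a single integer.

Answer: 4

Derivation:
Spawn at (row=0, col=1). Try each row:
  row 0: fits
  row 1: fits
  row 2: fits
  row 3: fits
  row 4: fits
  row 5: blocked -> lock at row 4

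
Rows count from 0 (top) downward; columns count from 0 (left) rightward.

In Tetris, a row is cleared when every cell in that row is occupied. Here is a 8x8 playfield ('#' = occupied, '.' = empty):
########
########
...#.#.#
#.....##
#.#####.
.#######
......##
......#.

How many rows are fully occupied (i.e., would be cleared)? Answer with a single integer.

Answer: 2

Derivation:
Check each row:
  row 0: 0 empty cells -> FULL (clear)
  row 1: 0 empty cells -> FULL (clear)
  row 2: 5 empty cells -> not full
  row 3: 5 empty cells -> not full
  row 4: 2 empty cells -> not full
  row 5: 1 empty cell -> not full
  row 6: 6 empty cells -> not full
  row 7: 7 empty cells -> not full
Total rows cleared: 2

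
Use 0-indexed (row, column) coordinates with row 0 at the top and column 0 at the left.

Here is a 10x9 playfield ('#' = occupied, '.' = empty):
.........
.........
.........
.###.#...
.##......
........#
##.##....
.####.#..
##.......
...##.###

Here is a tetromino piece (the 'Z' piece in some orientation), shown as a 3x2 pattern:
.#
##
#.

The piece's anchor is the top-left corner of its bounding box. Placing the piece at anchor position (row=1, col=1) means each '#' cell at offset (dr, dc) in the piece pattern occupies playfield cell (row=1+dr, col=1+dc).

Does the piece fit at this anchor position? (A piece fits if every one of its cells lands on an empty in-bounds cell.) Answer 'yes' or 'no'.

Check each piece cell at anchor (1, 1):
  offset (0,1) -> (1,2): empty -> OK
  offset (1,0) -> (2,1): empty -> OK
  offset (1,1) -> (2,2): empty -> OK
  offset (2,0) -> (3,1): occupied ('#') -> FAIL
All cells valid: no

Answer: no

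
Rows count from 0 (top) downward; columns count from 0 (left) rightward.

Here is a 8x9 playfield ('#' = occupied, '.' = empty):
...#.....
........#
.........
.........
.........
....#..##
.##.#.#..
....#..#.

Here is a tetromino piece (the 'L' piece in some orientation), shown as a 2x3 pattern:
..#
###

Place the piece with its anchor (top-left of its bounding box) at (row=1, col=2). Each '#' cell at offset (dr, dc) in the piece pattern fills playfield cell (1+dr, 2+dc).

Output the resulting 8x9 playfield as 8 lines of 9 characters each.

Answer: ...#.....
....#...#
..###....
.........
.........
....#..##
.##.#.#..
....#..#.

Derivation:
Fill (1+0,2+2) = (1,4)
Fill (1+1,2+0) = (2,2)
Fill (1+1,2+1) = (2,3)
Fill (1+1,2+2) = (2,4)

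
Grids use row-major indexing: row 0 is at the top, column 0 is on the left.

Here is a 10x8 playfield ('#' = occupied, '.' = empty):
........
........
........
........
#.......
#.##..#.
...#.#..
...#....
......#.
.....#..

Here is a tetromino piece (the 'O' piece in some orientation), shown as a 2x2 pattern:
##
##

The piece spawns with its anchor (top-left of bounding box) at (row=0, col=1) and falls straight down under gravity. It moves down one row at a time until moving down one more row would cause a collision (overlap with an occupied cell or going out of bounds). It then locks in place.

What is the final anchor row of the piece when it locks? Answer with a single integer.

Spawn at (row=0, col=1). Try each row:
  row 0: fits
  row 1: fits
  row 2: fits
  row 3: fits
  row 4: blocked -> lock at row 3

Answer: 3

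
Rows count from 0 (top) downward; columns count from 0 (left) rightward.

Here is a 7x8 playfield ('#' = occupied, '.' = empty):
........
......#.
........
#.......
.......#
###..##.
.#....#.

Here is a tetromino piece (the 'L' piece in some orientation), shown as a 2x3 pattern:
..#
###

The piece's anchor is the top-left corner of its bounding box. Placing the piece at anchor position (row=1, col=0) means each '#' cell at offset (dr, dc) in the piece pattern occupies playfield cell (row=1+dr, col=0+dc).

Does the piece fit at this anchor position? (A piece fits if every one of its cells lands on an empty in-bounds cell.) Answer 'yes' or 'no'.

Answer: yes

Derivation:
Check each piece cell at anchor (1, 0):
  offset (0,2) -> (1,2): empty -> OK
  offset (1,0) -> (2,0): empty -> OK
  offset (1,1) -> (2,1): empty -> OK
  offset (1,2) -> (2,2): empty -> OK
All cells valid: yes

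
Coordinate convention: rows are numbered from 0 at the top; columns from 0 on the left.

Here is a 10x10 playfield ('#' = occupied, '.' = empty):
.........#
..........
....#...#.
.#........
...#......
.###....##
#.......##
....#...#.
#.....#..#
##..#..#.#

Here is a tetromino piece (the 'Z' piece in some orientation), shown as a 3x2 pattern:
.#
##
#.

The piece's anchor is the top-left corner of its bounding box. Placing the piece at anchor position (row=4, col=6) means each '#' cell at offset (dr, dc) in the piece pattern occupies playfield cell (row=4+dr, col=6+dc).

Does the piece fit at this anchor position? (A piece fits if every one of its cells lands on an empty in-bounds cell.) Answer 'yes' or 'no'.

Check each piece cell at anchor (4, 6):
  offset (0,1) -> (4,7): empty -> OK
  offset (1,0) -> (5,6): empty -> OK
  offset (1,1) -> (5,7): empty -> OK
  offset (2,0) -> (6,6): empty -> OK
All cells valid: yes

Answer: yes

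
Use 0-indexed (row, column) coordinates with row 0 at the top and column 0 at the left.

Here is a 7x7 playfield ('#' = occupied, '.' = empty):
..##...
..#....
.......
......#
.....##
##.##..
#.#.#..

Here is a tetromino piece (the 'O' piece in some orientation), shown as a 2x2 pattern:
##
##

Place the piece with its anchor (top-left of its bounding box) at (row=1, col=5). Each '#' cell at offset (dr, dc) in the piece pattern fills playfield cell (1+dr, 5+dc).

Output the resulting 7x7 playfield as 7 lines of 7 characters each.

Answer: ..##...
..#..##
.....##
......#
.....##
##.##..
#.#.#..

Derivation:
Fill (1+0,5+0) = (1,5)
Fill (1+0,5+1) = (1,6)
Fill (1+1,5+0) = (2,5)
Fill (1+1,5+1) = (2,6)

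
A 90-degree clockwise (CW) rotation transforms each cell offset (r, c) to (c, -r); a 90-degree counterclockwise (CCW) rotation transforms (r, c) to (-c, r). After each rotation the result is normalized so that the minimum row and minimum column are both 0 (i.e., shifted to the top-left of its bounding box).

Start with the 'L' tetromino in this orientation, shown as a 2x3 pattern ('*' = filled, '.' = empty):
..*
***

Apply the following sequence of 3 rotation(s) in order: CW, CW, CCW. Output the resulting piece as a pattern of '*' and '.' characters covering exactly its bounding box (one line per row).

Answer: *.
*.
**

Derivation:
Start:
..*
***
After rotation 1 (CW):
*.
*.
**
After rotation 2 (CW):
***
*..
After rotation 3 (CCW):
*.
*.
**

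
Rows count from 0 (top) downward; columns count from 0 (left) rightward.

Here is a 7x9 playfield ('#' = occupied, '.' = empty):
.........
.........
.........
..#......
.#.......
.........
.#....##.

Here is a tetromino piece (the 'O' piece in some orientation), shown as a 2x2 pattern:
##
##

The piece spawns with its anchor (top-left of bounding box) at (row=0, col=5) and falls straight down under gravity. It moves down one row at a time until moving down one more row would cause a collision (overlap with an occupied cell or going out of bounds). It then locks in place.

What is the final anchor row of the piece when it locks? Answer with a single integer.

Answer: 4

Derivation:
Spawn at (row=0, col=5). Try each row:
  row 0: fits
  row 1: fits
  row 2: fits
  row 3: fits
  row 4: fits
  row 5: blocked -> lock at row 4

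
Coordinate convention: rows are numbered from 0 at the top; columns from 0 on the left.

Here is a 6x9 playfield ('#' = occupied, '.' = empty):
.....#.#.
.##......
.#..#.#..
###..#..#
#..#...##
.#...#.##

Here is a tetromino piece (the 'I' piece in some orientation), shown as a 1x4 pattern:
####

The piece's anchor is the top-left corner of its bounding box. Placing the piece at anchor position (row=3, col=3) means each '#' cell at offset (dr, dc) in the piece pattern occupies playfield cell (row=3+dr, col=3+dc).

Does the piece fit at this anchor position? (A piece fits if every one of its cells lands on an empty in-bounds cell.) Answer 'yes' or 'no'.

Answer: no

Derivation:
Check each piece cell at anchor (3, 3):
  offset (0,0) -> (3,3): empty -> OK
  offset (0,1) -> (3,4): empty -> OK
  offset (0,2) -> (3,5): occupied ('#') -> FAIL
  offset (0,3) -> (3,6): empty -> OK
All cells valid: no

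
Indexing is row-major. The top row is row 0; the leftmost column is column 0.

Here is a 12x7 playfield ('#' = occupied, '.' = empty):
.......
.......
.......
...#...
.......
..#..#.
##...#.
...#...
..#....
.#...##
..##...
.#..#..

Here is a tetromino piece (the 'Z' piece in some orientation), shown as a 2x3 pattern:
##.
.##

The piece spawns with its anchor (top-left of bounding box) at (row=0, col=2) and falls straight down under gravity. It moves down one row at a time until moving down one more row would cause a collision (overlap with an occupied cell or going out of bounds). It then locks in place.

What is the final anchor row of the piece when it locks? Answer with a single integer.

Spawn at (row=0, col=2). Try each row:
  row 0: fits
  row 1: fits
  row 2: blocked -> lock at row 1

Answer: 1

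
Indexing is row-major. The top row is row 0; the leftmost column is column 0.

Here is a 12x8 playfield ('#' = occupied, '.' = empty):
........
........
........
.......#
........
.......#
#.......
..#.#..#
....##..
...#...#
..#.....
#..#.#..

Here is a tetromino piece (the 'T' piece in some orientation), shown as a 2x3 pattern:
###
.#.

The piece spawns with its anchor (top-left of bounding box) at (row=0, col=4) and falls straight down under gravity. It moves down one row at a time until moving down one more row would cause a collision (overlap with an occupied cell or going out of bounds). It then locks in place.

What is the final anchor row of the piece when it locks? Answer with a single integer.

Answer: 6

Derivation:
Spawn at (row=0, col=4). Try each row:
  row 0: fits
  row 1: fits
  row 2: fits
  row 3: fits
  row 4: fits
  row 5: fits
  row 6: fits
  row 7: blocked -> lock at row 6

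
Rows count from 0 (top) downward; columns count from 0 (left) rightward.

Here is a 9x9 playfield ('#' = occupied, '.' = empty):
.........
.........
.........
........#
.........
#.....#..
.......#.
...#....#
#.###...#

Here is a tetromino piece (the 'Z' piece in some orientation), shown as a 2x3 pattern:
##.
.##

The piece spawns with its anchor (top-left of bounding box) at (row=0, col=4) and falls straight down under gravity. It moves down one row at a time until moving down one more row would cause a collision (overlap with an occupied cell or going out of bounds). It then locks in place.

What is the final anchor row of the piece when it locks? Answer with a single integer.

Answer: 3

Derivation:
Spawn at (row=0, col=4). Try each row:
  row 0: fits
  row 1: fits
  row 2: fits
  row 3: fits
  row 4: blocked -> lock at row 3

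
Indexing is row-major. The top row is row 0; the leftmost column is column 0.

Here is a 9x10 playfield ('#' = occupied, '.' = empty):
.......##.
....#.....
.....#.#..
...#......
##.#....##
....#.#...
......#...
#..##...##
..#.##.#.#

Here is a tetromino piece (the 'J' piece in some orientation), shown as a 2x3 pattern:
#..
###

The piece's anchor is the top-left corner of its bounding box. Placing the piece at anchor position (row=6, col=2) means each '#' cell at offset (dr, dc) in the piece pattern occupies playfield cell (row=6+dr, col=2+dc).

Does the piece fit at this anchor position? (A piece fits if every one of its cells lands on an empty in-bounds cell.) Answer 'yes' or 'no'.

Check each piece cell at anchor (6, 2):
  offset (0,0) -> (6,2): empty -> OK
  offset (1,0) -> (7,2): empty -> OK
  offset (1,1) -> (7,3): occupied ('#') -> FAIL
  offset (1,2) -> (7,4): occupied ('#') -> FAIL
All cells valid: no

Answer: no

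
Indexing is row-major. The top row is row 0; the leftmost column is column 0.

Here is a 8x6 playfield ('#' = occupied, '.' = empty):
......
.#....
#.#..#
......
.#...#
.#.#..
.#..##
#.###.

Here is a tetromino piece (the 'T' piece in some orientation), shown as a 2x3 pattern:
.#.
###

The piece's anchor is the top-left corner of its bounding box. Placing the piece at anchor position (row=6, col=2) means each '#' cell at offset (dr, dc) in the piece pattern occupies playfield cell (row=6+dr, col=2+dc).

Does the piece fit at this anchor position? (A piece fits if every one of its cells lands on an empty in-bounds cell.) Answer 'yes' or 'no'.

Check each piece cell at anchor (6, 2):
  offset (0,1) -> (6,3): empty -> OK
  offset (1,0) -> (7,2): occupied ('#') -> FAIL
  offset (1,1) -> (7,3): occupied ('#') -> FAIL
  offset (1,2) -> (7,4): occupied ('#') -> FAIL
All cells valid: no

Answer: no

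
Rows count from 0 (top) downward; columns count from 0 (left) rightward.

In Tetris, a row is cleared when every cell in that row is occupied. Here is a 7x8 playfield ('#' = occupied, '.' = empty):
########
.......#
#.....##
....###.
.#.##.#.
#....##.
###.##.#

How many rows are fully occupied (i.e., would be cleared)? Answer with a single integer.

Answer: 1

Derivation:
Check each row:
  row 0: 0 empty cells -> FULL (clear)
  row 1: 7 empty cells -> not full
  row 2: 5 empty cells -> not full
  row 3: 5 empty cells -> not full
  row 4: 4 empty cells -> not full
  row 5: 5 empty cells -> not full
  row 6: 2 empty cells -> not full
Total rows cleared: 1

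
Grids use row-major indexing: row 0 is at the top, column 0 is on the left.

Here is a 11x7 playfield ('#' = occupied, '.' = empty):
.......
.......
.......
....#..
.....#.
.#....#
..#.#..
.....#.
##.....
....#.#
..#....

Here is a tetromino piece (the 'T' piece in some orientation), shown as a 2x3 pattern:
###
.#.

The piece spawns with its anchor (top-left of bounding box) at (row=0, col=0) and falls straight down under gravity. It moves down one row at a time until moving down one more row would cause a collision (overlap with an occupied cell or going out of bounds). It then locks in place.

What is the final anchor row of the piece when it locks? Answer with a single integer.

Answer: 3

Derivation:
Spawn at (row=0, col=0). Try each row:
  row 0: fits
  row 1: fits
  row 2: fits
  row 3: fits
  row 4: blocked -> lock at row 3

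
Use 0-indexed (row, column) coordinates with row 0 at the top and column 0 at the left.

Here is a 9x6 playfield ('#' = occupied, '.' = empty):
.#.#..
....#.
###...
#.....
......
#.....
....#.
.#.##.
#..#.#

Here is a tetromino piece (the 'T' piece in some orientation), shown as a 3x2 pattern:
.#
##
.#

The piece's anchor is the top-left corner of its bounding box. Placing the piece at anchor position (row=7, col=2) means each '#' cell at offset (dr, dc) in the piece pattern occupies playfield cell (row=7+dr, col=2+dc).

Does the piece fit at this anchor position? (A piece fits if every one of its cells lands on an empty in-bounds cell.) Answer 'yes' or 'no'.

Answer: no

Derivation:
Check each piece cell at anchor (7, 2):
  offset (0,1) -> (7,3): occupied ('#') -> FAIL
  offset (1,0) -> (8,2): empty -> OK
  offset (1,1) -> (8,3): occupied ('#') -> FAIL
  offset (2,1) -> (9,3): out of bounds -> FAIL
All cells valid: no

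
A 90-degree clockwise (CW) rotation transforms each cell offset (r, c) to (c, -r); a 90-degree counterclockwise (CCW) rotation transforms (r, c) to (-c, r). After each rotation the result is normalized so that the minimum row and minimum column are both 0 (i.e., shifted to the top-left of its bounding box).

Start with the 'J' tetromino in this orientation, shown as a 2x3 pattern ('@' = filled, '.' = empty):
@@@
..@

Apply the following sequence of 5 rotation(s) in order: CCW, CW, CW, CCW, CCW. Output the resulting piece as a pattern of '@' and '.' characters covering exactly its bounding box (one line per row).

Answer: @@
@.
@.

Derivation:
Start:
@@@
..@
After rotation 1 (CCW):
@@
@.
@.
After rotation 2 (CW):
@@@
..@
After rotation 3 (CW):
.@
.@
@@
After rotation 4 (CCW):
@@@
..@
After rotation 5 (CCW):
@@
@.
@.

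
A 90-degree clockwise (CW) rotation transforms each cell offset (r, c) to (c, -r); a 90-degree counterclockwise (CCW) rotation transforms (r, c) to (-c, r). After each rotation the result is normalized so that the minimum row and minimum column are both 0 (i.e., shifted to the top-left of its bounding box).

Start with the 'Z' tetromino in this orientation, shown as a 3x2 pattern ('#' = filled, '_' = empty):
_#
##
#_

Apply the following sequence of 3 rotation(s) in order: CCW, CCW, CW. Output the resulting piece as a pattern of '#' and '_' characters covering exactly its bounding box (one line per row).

Start:
_#
##
#_
After rotation 1 (CCW):
##_
_##
After rotation 2 (CCW):
_#
##
#_
After rotation 3 (CW):
##_
_##

Answer: ##_
_##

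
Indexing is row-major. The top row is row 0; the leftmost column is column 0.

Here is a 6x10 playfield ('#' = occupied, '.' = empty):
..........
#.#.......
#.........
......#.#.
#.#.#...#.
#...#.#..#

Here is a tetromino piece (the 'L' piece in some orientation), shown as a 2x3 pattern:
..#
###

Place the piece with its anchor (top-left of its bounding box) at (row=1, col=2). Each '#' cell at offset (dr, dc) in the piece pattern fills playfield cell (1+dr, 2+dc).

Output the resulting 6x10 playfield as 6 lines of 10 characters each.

Answer: ..........
#.#.#.....
#.###.....
......#.#.
#.#.#...#.
#...#.#..#

Derivation:
Fill (1+0,2+2) = (1,4)
Fill (1+1,2+0) = (2,2)
Fill (1+1,2+1) = (2,3)
Fill (1+1,2+2) = (2,4)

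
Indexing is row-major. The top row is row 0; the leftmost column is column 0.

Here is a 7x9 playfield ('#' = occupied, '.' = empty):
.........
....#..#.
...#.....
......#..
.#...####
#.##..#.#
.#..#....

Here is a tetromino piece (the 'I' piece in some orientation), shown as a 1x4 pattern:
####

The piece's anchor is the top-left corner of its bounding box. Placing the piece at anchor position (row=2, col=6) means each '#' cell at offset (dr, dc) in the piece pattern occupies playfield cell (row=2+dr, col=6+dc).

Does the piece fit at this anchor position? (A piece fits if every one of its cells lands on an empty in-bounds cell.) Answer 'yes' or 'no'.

Check each piece cell at anchor (2, 6):
  offset (0,0) -> (2,6): empty -> OK
  offset (0,1) -> (2,7): empty -> OK
  offset (0,2) -> (2,8): empty -> OK
  offset (0,3) -> (2,9): out of bounds -> FAIL
All cells valid: no

Answer: no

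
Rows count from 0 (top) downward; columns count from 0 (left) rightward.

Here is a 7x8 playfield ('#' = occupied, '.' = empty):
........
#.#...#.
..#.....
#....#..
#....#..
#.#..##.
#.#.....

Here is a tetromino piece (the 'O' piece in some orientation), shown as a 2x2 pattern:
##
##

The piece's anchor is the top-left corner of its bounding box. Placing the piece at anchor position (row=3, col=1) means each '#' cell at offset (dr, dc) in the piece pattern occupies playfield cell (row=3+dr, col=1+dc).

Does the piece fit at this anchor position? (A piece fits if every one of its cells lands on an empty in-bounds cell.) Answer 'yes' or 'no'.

Answer: yes

Derivation:
Check each piece cell at anchor (3, 1):
  offset (0,0) -> (3,1): empty -> OK
  offset (0,1) -> (3,2): empty -> OK
  offset (1,0) -> (4,1): empty -> OK
  offset (1,1) -> (4,2): empty -> OK
All cells valid: yes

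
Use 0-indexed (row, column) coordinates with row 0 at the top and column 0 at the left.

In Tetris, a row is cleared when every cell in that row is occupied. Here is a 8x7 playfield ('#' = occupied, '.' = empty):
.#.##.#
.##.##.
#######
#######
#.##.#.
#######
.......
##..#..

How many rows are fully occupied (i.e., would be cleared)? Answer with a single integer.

Check each row:
  row 0: 3 empty cells -> not full
  row 1: 3 empty cells -> not full
  row 2: 0 empty cells -> FULL (clear)
  row 3: 0 empty cells -> FULL (clear)
  row 4: 3 empty cells -> not full
  row 5: 0 empty cells -> FULL (clear)
  row 6: 7 empty cells -> not full
  row 7: 4 empty cells -> not full
Total rows cleared: 3

Answer: 3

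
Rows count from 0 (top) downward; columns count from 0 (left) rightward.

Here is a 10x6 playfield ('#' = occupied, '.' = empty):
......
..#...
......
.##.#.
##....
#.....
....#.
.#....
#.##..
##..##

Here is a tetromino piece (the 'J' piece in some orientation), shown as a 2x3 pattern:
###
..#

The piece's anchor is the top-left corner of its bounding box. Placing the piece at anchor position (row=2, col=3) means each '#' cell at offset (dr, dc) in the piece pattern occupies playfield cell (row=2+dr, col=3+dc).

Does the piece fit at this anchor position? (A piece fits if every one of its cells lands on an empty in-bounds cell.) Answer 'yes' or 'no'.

Answer: yes

Derivation:
Check each piece cell at anchor (2, 3):
  offset (0,0) -> (2,3): empty -> OK
  offset (0,1) -> (2,4): empty -> OK
  offset (0,2) -> (2,5): empty -> OK
  offset (1,2) -> (3,5): empty -> OK
All cells valid: yes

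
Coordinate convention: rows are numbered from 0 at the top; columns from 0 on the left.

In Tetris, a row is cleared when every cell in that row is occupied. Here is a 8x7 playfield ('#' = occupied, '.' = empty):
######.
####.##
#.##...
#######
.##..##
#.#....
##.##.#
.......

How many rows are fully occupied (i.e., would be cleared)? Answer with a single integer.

Check each row:
  row 0: 1 empty cell -> not full
  row 1: 1 empty cell -> not full
  row 2: 4 empty cells -> not full
  row 3: 0 empty cells -> FULL (clear)
  row 4: 3 empty cells -> not full
  row 5: 5 empty cells -> not full
  row 6: 2 empty cells -> not full
  row 7: 7 empty cells -> not full
Total rows cleared: 1

Answer: 1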